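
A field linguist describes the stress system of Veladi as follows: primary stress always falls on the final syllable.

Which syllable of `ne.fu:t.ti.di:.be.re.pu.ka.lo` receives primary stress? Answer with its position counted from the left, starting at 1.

The word has 9 syllables; the final syllable is syllable 9 (lo).
Primary stress: syllable 9 → ne.fu:t.ti.di:.be.re.pu.ka.ˈlo.

9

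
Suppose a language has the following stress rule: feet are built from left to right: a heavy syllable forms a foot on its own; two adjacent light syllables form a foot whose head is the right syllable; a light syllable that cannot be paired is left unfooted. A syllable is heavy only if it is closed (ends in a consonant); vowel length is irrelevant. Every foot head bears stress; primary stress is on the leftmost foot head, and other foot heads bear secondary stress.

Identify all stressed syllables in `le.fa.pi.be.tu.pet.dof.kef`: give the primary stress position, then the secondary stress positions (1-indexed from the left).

Weights: 1 le L, 2 fa L, 3 pi L, 4 be L, 5 tu L, 6 pet H, 7 dof H, 8 kef H.
Parse left to right (heavy = foot alone; LL = one foot; stranded L unfooted): (le.ˈfa) (pi.ˈbe) tu (ˈpet) (ˈdof) (ˈkef).
Foot heads: 2, 4, 6, 7, 8.
Primary stress on the leftmost head = syllable 2.
Secondary stress on 4, 6, 7, 8: le.ˈfa.pi.ˌbe.tu.ˌpet.ˌdof.ˌkef.

primary 2, secondary 4, 6, 7, 8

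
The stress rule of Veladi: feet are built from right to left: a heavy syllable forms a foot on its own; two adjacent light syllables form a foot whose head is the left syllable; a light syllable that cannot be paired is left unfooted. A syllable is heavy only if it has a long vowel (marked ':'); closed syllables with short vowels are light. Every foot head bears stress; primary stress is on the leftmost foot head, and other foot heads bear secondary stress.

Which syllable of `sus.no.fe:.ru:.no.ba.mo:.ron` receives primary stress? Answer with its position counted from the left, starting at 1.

1

Weights: 1 sus L, 2 no L, 3 fe: H, 4 ru: H, 5 no L, 6 ba L, 7 mo: H, 8 ron L.
Parse right to left (heavy = foot alone; LL = one foot; stranded L unfooted): (ˈsus.no) (ˈfe:) (ˈru:) (ˈno.ba) (ˈmo:) ron.
Foot heads: 1, 3, 4, 5, 7.
Primary stress on the leftmost head = syllable 1.
Primary stress: syllable 1 → ˈsus.no.fe:.ru:.no.ba.mo:.ron.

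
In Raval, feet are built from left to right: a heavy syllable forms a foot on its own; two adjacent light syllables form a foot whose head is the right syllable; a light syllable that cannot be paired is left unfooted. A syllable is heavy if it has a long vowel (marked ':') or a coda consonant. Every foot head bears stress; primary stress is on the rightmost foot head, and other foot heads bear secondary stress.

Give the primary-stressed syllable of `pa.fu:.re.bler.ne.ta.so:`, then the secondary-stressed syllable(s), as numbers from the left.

primary 7, secondary 2, 4, 6

Weights: 1 pa L, 2 fu: H, 3 re L, 4 bler H, 5 ne L, 6 ta L, 7 so: H.
Parse left to right (heavy = foot alone; LL = one foot; stranded L unfooted): pa (ˈfu:) re (ˈbler) (ne.ˈta) (ˈso:).
Foot heads: 2, 4, 6, 7.
Primary stress on the rightmost head = syllable 7.
Secondary stress on 2, 4, 6: pa.ˌfu:.re.ˌbler.ne.ˌta.ˈso:.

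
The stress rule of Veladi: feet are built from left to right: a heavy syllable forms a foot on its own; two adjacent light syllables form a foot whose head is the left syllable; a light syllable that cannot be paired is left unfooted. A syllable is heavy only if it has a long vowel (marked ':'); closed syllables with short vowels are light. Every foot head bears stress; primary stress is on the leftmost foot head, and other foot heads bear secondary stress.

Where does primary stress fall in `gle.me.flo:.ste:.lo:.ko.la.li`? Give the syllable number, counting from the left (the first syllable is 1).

1

Weights: 1 gle L, 2 me L, 3 flo: H, 4 ste: H, 5 lo: H, 6 ko L, 7 la L, 8 li L.
Parse left to right (heavy = foot alone; LL = one foot; stranded L unfooted): (ˈgle.me) (ˈflo:) (ˈste:) (ˈlo:) (ˈko.la) li.
Foot heads: 1, 3, 4, 5, 6.
Primary stress on the leftmost head = syllable 1.
Primary stress: syllable 1 → ˈgle.me.flo:.ste:.lo:.ko.la.li.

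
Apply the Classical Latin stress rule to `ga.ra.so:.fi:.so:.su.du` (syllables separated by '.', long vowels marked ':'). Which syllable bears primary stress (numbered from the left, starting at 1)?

5

Classical Latin: stress the penult if heavy (long vowel or closed), else the antepenult.
Weights: 5 so: H, 6 su L, 7 du L.
The penult (syllable 6, su) is light, so stress falls on the antepenult (syllable 5, so:).
Stress on syllable 5: ga.ra.so:.fi:.ˈso:.su.du.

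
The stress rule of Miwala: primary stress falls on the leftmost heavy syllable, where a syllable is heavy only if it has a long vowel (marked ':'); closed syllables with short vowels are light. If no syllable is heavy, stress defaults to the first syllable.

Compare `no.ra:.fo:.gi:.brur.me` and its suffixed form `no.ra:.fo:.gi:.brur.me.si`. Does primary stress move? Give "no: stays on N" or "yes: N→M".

no: stays on 2

Base `no.ra:.fo:.gi:.brur.me` (6 syllables):
  Weights: 1 no L, 2 ra: H, 3 fo: H, 4 gi: H, 5 brur L, 6 me L.
  Heavy syllables in the domain: 2, 3, 4. The leftmost is syllable 2 (ra:).
  → primary stress on syllable 2.
Suffixed `no.ra:.fo:.gi:.brur.me.si` (7 syllables):
  Weights: 1 no L, 2 ra: H, 3 fo: H, 4 gi: H, 5 brur L, 6 me L, 7 si L.
  Heavy syllables in the domain: 2, 3, 4. The leftmost is syllable 2 (ra:).
  → primary stress on syllable 2.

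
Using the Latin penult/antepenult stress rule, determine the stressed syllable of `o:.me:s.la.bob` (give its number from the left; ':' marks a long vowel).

Classical Latin: stress the penult if heavy (long vowel or closed), else the antepenult.
Weights: 2 me:s H, 3 la L, 4 bob H.
The penult (syllable 3, la) is light, so stress falls on the antepenult (syllable 2, me:s).
Stress on syllable 2: o:.ˈme:s.la.bob.

2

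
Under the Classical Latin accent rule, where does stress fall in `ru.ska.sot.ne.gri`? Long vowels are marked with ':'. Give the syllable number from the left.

Classical Latin: stress the penult if heavy (long vowel or closed), else the antepenult.
Weights: 3 sot H, 4 ne L, 5 gri L.
The penult (syllable 4, ne) is light, so stress falls on the antepenult (syllable 3, sot).
Stress on syllable 3: ru.ska.ˈsot.ne.gri.

3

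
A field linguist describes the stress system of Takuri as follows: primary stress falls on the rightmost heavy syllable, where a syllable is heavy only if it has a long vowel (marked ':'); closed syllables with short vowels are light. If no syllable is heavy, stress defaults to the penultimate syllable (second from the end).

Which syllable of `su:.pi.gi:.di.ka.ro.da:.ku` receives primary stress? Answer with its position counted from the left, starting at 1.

Weights: 1 su: H, 2 pi L, 3 gi: H, 4 di L, 5 ka L, 6 ro L, 7 da: H, 8 ku L.
Heavy syllables in the domain: 1, 3, 7. The rightmost is syllable 7 (da:).
Primary stress: syllable 7 → su:.pi.gi:.di.ka.ro.ˈda:.ku.

7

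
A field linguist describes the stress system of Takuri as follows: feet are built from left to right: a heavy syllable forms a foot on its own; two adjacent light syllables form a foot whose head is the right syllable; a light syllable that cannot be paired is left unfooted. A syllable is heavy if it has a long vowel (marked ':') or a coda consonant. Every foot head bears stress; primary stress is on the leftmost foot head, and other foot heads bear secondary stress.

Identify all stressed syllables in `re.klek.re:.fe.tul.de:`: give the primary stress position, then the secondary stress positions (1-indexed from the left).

Weights: 1 re L, 2 klek H, 3 re: H, 4 fe L, 5 tul H, 6 de: H.
Parse left to right (heavy = foot alone; LL = one foot; stranded L unfooted): re (ˈklek) (ˈre:) fe (ˈtul) (ˈde:).
Foot heads: 2, 3, 5, 6.
Primary stress on the leftmost head = syllable 2.
Secondary stress on 3, 5, 6: re.ˈklek.ˌre:.fe.ˌtul.ˌde:.

primary 2, secondary 3, 5, 6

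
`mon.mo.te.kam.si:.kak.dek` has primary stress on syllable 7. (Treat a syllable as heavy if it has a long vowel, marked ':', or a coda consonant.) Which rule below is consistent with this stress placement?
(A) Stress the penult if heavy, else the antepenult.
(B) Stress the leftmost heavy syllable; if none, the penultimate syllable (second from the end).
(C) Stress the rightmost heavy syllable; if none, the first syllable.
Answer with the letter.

Rule A → syllable 6 (observed: 7).
Rule B → syllable 1 (observed: 7).
Rule C → syllable 7 ✓.

C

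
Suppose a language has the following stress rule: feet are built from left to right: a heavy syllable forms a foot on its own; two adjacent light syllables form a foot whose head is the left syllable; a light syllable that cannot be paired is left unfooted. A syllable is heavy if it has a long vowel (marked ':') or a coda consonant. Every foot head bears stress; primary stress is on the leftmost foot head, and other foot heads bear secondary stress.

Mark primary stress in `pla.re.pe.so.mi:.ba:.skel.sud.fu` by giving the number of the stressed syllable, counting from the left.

1

Weights: 1 pla L, 2 re L, 3 pe L, 4 so L, 5 mi: H, 6 ba: H, 7 skel H, 8 sud H, 9 fu L.
Parse left to right (heavy = foot alone; LL = one foot; stranded L unfooted): (ˈpla.re) (ˈpe.so) (ˈmi:) (ˈba:) (ˈskel) (ˈsud) fu.
Foot heads: 1, 3, 5, 6, 7, 8.
Primary stress on the leftmost head = syllable 1.
Primary stress: syllable 1 → ˈpla.re.pe.so.mi:.ba:.skel.sud.fu.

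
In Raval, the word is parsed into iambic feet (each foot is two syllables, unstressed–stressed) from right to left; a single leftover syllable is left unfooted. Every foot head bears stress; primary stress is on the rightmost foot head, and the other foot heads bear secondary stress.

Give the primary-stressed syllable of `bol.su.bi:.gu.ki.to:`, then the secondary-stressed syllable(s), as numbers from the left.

primary 6, secondary 2, 4

Parse right to left into iambic (σˈσ) feet: (bol.ˈsu) (bi:.ˈgu) (ki.ˈto:).
Foot heads (stressed positions): 2, 4, 6.
End Rule Rightmost: primary stress on the rightmost head = syllable 6.
Secondary stress on 2, 4: bol.ˌsu.bi:.ˌgu.ki.ˈto:.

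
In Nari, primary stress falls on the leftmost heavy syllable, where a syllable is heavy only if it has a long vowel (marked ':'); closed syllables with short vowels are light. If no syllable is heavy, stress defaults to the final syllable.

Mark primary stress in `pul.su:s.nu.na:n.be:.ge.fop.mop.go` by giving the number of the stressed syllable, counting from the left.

2

Weights: 1 pul L, 2 su:s H, 3 nu L, 4 na:n H, 5 be: H, 6 ge L, 7 fop L, 8 mop L, 9 go L.
Heavy syllables in the domain: 2, 4, 5. The leftmost is syllable 2 (su:s).
Primary stress: syllable 2 → pul.ˈsu:s.nu.na:n.be:.ge.fop.mop.go.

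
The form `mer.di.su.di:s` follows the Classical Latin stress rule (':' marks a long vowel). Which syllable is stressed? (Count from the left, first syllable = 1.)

Classical Latin: stress the penult if heavy (long vowel or closed), else the antepenult.
Weights: 2 di L, 3 su L, 4 di:s H.
The penult (syllable 3, su) is light, so stress falls on the antepenult (syllable 2, di).
Stress on syllable 2: mer.ˈdi.su.di:s.

2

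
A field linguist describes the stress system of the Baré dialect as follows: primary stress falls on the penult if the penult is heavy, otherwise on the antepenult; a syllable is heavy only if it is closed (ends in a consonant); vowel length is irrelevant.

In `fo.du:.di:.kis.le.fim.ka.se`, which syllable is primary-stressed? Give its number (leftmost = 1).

6

Weights: 6 fim H, 7 ka L, 8 se L.
The penult (syllable 7, ka) is light, so stress falls on the antepenult (syllable 6, fim).
Primary stress: syllable 6 → fo.du:.di:.kis.le.ˈfim.ka.se.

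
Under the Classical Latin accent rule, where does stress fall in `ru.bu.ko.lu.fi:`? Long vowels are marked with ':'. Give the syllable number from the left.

3

Classical Latin: stress the penult if heavy (long vowel or closed), else the antepenult.
Weights: 3 ko L, 4 lu L, 5 fi: H.
The penult (syllable 4, lu) is light, so stress falls on the antepenult (syllable 3, ko).
Stress on syllable 3: ru.bu.ˈko.lu.fi:.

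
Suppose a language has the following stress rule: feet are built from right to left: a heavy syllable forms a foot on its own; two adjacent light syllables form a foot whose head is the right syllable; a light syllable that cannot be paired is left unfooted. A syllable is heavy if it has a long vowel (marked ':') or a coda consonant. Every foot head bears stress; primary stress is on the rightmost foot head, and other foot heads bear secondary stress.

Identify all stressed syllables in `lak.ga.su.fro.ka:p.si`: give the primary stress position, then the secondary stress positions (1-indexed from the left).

primary 5, secondary 1, 4

Weights: 1 lak H, 2 ga L, 3 su L, 4 fro L, 5 ka:p H, 6 si L.
Parse right to left (heavy = foot alone; LL = one foot; stranded L unfooted): (ˈlak) ga (su.ˈfro) (ˈka:p) si.
Foot heads: 1, 4, 5.
Primary stress on the rightmost head = syllable 5.
Secondary stress on 1, 4: ˌlak.ga.su.ˌfro.ˈka:p.si.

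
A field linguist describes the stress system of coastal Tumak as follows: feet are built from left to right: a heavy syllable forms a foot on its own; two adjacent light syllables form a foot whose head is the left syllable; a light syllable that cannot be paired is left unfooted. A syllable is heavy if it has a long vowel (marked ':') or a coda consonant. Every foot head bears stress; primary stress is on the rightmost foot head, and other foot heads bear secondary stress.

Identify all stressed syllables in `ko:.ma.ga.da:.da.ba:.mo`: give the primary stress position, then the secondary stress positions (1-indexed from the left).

Weights: 1 ko: H, 2 ma L, 3 ga L, 4 da: H, 5 da L, 6 ba: H, 7 mo L.
Parse left to right (heavy = foot alone; LL = one foot; stranded L unfooted): (ˈko:) (ˈma.ga) (ˈda:) da (ˈba:) mo.
Foot heads: 1, 2, 4, 6.
Primary stress on the rightmost head = syllable 6.
Secondary stress on 1, 2, 4: ˌko:.ˌma.ga.ˌda:.da.ˈba:.mo.

primary 6, secondary 1, 2, 4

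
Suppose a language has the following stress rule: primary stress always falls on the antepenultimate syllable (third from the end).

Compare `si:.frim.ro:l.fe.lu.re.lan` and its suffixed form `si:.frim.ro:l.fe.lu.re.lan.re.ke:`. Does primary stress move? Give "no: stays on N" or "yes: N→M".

Base `si:.frim.ro:l.fe.lu.re.lan` (7 syllables):
  The word has 7 syllables; the antepenultimate syllable (third from the end) is syllable 5 (lu).
  → primary stress on syllable 5.
Suffixed `si:.frim.ro:l.fe.lu.re.lan.re.ke:` (9 syllables):
  The word has 9 syllables; the antepenultimate syllable (third from the end) is syllable 7 (lan).
  → primary stress on syllable 7.

yes: 5→7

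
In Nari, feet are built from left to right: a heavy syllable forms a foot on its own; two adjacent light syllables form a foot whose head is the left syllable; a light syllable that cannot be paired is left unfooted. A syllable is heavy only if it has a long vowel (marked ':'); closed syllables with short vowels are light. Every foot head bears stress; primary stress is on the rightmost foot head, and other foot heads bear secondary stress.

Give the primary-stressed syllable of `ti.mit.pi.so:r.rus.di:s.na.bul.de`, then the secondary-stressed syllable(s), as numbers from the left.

primary 7, secondary 1, 4, 6

Weights: 1 ti L, 2 mit L, 3 pi L, 4 so:r H, 5 rus L, 6 di:s H, 7 na L, 8 bul L, 9 de L.
Parse left to right (heavy = foot alone; LL = one foot; stranded L unfooted): (ˈti.mit) pi (ˈso:r) rus (ˈdi:s) (ˈna.bul) de.
Foot heads: 1, 4, 6, 7.
Primary stress on the rightmost head = syllable 7.
Secondary stress on 1, 4, 6: ˌti.mit.pi.ˌso:r.rus.ˌdi:s.ˈna.bul.de.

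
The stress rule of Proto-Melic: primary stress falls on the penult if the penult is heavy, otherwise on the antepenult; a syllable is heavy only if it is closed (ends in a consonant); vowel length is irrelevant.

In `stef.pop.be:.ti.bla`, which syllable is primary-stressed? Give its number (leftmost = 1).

Weights: 3 be: L, 4 ti L, 5 bla L.
The penult (syllable 4, ti) is light, so stress falls on the antepenult (syllable 3, be:).
Primary stress: syllable 3 → stef.pop.ˈbe:.ti.bla.

3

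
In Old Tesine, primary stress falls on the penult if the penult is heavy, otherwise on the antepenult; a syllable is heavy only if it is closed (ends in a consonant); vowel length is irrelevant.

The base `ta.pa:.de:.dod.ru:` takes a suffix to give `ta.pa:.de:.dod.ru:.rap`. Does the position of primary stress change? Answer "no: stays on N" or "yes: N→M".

no: stays on 4

Base `ta.pa:.de:.dod.ru:` (5 syllables):
  Weights: 3 de: L, 4 dod H, 5 ru: L.
  The penult (syllable 4, dod) is heavy, so it takes stress.
  → primary stress on syllable 4.
Suffixed `ta.pa:.de:.dod.ru:.rap` (6 syllables):
  Weights: 4 dod H, 5 ru: L, 6 rap H.
  The penult (syllable 5, ru:) is light, so stress falls on the antepenult (syllable 4, dod).
  → primary stress on syllable 4.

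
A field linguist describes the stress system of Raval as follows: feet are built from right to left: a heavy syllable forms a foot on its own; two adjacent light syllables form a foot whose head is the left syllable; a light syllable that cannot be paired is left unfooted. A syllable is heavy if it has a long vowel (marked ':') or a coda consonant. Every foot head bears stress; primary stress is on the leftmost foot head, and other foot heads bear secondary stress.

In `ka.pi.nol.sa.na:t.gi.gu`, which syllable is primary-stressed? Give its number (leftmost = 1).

1

Weights: 1 ka L, 2 pi L, 3 nol H, 4 sa L, 5 na:t H, 6 gi L, 7 gu L.
Parse right to left (heavy = foot alone; LL = one foot; stranded L unfooted): (ˈka.pi) (ˈnol) sa (ˈna:t) (ˈgi.gu).
Foot heads: 1, 3, 5, 6.
Primary stress on the leftmost head = syllable 1.
Primary stress: syllable 1 → ˈka.pi.nol.sa.na:t.gi.gu.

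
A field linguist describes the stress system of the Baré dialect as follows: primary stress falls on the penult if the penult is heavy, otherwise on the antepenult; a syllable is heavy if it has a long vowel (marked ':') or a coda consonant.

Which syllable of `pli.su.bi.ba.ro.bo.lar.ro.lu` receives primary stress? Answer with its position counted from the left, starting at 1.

7

Weights: 7 lar H, 8 ro L, 9 lu L.
The penult (syllable 8, ro) is light, so stress falls on the antepenult (syllable 7, lar).
Primary stress: syllable 7 → pli.su.bi.ba.ro.bo.ˈlar.ro.lu.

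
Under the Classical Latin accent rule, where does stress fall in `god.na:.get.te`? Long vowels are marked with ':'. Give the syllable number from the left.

3

Classical Latin: stress the penult if heavy (long vowel or closed), else the antepenult.
Weights: 2 na: H, 3 get H, 4 te L.
The penult (syllable 3, get) is heavy, so it takes stress.
Stress on syllable 3: god.na:.ˈget.te.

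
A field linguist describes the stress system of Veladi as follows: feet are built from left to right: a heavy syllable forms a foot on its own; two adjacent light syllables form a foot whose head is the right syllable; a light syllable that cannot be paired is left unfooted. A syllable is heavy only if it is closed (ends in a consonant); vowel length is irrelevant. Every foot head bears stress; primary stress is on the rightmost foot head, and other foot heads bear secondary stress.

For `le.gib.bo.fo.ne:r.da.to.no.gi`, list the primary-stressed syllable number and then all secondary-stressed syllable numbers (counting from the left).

Weights: 1 le L, 2 gib H, 3 bo L, 4 fo L, 5 ne:r H, 6 da L, 7 to L, 8 no L, 9 gi L.
Parse left to right (heavy = foot alone; LL = one foot; stranded L unfooted): le (ˈgib) (bo.ˈfo) (ˈne:r) (da.ˈto) (no.ˈgi).
Foot heads: 2, 4, 5, 7, 9.
Primary stress on the rightmost head = syllable 9.
Secondary stress on 2, 4, 5, 7: le.ˌgib.bo.ˌfo.ˌne:r.da.ˌto.no.ˈgi.

primary 9, secondary 2, 4, 5, 7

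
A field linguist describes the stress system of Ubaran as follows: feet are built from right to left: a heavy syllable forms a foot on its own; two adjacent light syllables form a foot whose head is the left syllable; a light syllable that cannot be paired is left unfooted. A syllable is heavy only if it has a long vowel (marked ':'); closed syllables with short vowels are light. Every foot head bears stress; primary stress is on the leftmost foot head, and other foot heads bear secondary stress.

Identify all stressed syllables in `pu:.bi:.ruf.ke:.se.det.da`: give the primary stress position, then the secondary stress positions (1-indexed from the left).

Weights: 1 pu: H, 2 bi: H, 3 ruf L, 4 ke: H, 5 se L, 6 det L, 7 da L.
Parse right to left (heavy = foot alone; LL = one foot; stranded L unfooted): (ˈpu:) (ˈbi:) ruf (ˈke:) se (ˈdet.da).
Foot heads: 1, 2, 4, 6.
Primary stress on the leftmost head = syllable 1.
Secondary stress on 2, 4, 6: ˈpu:.ˌbi:.ruf.ˌke:.se.ˌdet.da.

primary 1, secondary 2, 4, 6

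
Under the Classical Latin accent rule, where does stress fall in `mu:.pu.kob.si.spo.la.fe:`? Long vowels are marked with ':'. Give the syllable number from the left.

Classical Latin: stress the penult if heavy (long vowel or closed), else the antepenult.
Weights: 5 spo L, 6 la L, 7 fe: H.
The penult (syllable 6, la) is light, so stress falls on the antepenult (syllable 5, spo).
Stress on syllable 5: mu:.pu.kob.si.ˈspo.la.fe:.

5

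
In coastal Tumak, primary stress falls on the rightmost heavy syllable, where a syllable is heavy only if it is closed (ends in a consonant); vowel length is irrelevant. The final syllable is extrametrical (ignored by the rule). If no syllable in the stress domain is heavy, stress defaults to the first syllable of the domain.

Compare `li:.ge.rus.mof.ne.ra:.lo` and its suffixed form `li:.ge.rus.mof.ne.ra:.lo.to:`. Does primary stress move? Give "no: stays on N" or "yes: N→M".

no: stays on 4

Base `li:.ge.rus.mof.ne.ra:.lo` (7 syllables):
  The final syllable (7, lo) is extrametrical; the stress domain is syllables 1–6.
  Weights: 1 li: L, 2 ge L, 3 rus H, 4 mof H, 5 ne L, 6 ra: L.
  Heavy syllables in the domain: 3, 4. The rightmost is syllable 4 (mof).
  → primary stress on syllable 4.
Suffixed `li:.ge.rus.mof.ne.ra:.lo.to:` (8 syllables):
  The final syllable (8, to:) is extrametrical; the stress domain is syllables 1–7.
  Weights: 1 li: L, 2 ge L, 3 rus H, 4 mof H, 5 ne L, 6 ra: L, 7 lo L.
  Heavy syllables in the domain: 3, 4. The rightmost is syllable 4 (mof).
  → primary stress on syllable 4.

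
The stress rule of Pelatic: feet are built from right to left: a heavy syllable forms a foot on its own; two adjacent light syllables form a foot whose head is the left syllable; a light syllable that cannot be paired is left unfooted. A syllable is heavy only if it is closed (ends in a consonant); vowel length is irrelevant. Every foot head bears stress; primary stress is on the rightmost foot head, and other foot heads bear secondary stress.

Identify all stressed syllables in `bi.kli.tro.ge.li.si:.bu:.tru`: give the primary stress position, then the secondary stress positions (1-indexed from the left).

primary 7, secondary 1, 3, 5

Weights: 1 bi L, 2 kli L, 3 tro L, 4 ge L, 5 li L, 6 si: L, 7 bu: L, 8 tru L.
Parse right to left (heavy = foot alone; LL = one foot; stranded L unfooted): (ˈbi.kli) (ˈtro.ge) (ˈli.si:) (ˈbu:.tru).
Foot heads: 1, 3, 5, 7.
Primary stress on the rightmost head = syllable 7.
Secondary stress on 1, 3, 5: ˌbi.kli.ˌtro.ge.ˌli.si:.ˈbu:.tru.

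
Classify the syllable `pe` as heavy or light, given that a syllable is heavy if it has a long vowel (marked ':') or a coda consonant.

light

`pe`: short vowel, open (no coda). Short vowel, open → light.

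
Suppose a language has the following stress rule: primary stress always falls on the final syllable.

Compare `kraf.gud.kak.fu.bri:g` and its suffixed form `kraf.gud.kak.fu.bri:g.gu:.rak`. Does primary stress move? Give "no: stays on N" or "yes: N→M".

Base `kraf.gud.kak.fu.bri:g` (5 syllables):
  The word has 5 syllables; the final syllable is syllable 5 (bri:g).
  → primary stress on syllable 5.
Suffixed `kraf.gud.kak.fu.bri:g.gu:.rak` (7 syllables):
  The word has 7 syllables; the final syllable is syllable 7 (rak).
  → primary stress on syllable 7.

yes: 5→7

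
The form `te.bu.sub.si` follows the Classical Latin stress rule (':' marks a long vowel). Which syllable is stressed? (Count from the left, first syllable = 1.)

3

Classical Latin: stress the penult if heavy (long vowel or closed), else the antepenult.
Weights: 2 bu L, 3 sub H, 4 si L.
The penult (syllable 3, sub) is heavy, so it takes stress.
Stress on syllable 3: te.bu.ˈsub.si.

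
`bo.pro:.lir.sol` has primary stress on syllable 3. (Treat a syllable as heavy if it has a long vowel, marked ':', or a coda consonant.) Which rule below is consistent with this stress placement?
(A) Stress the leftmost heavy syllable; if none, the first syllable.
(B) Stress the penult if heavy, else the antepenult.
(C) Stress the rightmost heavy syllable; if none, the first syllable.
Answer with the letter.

Rule A → syllable 2 (observed: 3).
Rule B → syllable 3 ✓.
Rule C → syllable 4 (observed: 3).

B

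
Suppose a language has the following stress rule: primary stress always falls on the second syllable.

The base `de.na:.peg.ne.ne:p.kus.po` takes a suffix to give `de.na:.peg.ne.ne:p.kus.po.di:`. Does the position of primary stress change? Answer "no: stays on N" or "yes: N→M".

no: stays on 2

Base `de.na:.peg.ne.ne:p.kus.po` (7 syllables):
  The word has 7 syllables; the second syllable is syllable 2 (na:).
  → primary stress on syllable 2.
Suffixed `de.na:.peg.ne.ne:p.kus.po.di:` (8 syllables):
  The word has 8 syllables; the second syllable is syllable 2 (na:).
  → primary stress on syllable 2.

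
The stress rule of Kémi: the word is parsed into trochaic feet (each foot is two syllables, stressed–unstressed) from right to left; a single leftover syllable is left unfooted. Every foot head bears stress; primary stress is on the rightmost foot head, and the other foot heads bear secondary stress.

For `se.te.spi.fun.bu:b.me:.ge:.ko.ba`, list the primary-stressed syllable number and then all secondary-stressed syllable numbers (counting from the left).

primary 8, secondary 2, 4, 6

Parse right to left into trochaic (ˈσσ) feet: se (ˈte.spi) (ˈfun.bu:b) (ˈme:.ge:) (ˈko.ba). Syllable 1 is left unfooted.
Foot heads (stressed positions): 2, 4, 6, 8.
End Rule Rightmost: primary stress on the rightmost head = syllable 8.
Secondary stress on 2, 4, 6: se.ˌte.spi.ˌfun.bu:b.ˌme:.ge:.ˈko.ba.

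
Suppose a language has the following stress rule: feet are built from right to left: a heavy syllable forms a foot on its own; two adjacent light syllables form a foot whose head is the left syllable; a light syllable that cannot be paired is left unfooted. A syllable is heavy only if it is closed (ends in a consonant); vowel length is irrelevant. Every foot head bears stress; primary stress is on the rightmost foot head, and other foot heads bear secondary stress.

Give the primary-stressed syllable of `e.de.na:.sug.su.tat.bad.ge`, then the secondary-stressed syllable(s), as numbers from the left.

Weights: 1 e L, 2 de L, 3 na: L, 4 sug H, 5 su L, 6 tat H, 7 bad H, 8 ge L.
Parse right to left (heavy = foot alone; LL = one foot; stranded L unfooted): e (ˈde.na:) (ˈsug) su (ˈtat) (ˈbad) ge.
Foot heads: 2, 4, 6, 7.
Primary stress on the rightmost head = syllable 7.
Secondary stress on 2, 4, 6: e.ˌde.na:.ˌsug.su.ˌtat.ˈbad.ge.

primary 7, secondary 2, 4, 6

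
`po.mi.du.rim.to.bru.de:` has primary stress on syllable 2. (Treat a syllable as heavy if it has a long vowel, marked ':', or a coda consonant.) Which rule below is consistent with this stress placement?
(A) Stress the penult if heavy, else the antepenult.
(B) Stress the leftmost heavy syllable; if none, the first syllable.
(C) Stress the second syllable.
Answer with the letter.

Rule A → syllable 5 (observed: 2).
Rule B → syllable 4 (observed: 2).
Rule C → syllable 2 ✓.

C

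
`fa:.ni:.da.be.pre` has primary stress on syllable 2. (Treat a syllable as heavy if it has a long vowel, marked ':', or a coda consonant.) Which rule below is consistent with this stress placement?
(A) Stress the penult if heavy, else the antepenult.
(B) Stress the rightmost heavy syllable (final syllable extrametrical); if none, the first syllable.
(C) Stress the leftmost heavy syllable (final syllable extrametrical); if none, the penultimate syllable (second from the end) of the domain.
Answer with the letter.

B

Rule A → syllable 3 (observed: 2).
Rule B → syllable 2 ✓.
Rule C → syllable 1 (observed: 2).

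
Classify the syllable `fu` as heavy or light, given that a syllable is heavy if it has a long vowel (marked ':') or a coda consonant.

light

`fu`: short vowel, open (no coda). Short vowel, open → light.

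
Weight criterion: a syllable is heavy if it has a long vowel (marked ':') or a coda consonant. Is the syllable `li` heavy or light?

light

`li`: short vowel, open (no coda). Short vowel, open → light.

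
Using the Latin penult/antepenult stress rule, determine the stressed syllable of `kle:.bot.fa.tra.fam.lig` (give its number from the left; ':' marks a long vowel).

5

Classical Latin: stress the penult if heavy (long vowel or closed), else the antepenult.
Weights: 4 tra L, 5 fam H, 6 lig H.
The penult (syllable 5, fam) is heavy, so it takes stress.
Stress on syllable 5: kle:.bot.fa.tra.ˈfam.lig.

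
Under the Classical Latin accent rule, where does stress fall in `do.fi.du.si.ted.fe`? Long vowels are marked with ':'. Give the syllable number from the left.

5

Classical Latin: stress the penult if heavy (long vowel or closed), else the antepenult.
Weights: 4 si L, 5 ted H, 6 fe L.
The penult (syllable 5, ted) is heavy, so it takes stress.
Stress on syllable 5: do.fi.du.si.ˈted.fe.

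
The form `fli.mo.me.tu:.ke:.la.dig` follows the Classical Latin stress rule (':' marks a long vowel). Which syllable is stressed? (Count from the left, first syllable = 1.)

5

Classical Latin: stress the penult if heavy (long vowel or closed), else the antepenult.
Weights: 5 ke: H, 6 la L, 7 dig H.
The penult (syllable 6, la) is light, so stress falls on the antepenult (syllable 5, ke:).
Stress on syllable 5: fli.mo.me.tu:.ˈke:.la.dig.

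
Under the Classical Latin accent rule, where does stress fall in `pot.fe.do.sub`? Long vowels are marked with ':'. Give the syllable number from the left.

2

Classical Latin: stress the penult if heavy (long vowel or closed), else the antepenult.
Weights: 2 fe L, 3 do L, 4 sub H.
The penult (syllable 3, do) is light, so stress falls on the antepenult (syllable 2, fe).
Stress on syllable 2: pot.ˈfe.do.sub.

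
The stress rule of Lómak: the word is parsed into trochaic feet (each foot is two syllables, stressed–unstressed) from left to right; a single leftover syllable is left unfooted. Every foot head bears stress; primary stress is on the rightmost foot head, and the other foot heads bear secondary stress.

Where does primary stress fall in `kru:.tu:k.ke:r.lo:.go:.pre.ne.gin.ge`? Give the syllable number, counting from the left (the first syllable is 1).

7

Parse left to right into trochaic (ˈσσ) feet: (ˈkru:.tu:k) (ˈke:r.lo:) (ˈgo:.pre) (ˈne.gin) ge. Syllable 9 is left unfooted.
Foot heads (stressed positions): 1, 3, 5, 7.
End Rule Rightmost: primary stress on the rightmost head = syllable 7.
Primary stress: syllable 7 → kru:.tu:k.ke:r.lo:.go:.pre.ˈne.gin.ge.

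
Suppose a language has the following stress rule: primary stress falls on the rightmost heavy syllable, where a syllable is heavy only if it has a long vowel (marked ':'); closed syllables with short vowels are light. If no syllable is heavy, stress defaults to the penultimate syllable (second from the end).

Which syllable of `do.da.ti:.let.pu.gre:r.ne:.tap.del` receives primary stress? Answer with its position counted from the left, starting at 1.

7

Weights: 1 do L, 2 da L, 3 ti: H, 4 let L, 5 pu L, 6 gre:r H, 7 ne: H, 8 tap L, 9 del L.
Heavy syllables in the domain: 3, 6, 7. The rightmost is syllable 7 (ne:).
Primary stress: syllable 7 → do.da.ti:.let.pu.gre:r.ˈne:.tap.del.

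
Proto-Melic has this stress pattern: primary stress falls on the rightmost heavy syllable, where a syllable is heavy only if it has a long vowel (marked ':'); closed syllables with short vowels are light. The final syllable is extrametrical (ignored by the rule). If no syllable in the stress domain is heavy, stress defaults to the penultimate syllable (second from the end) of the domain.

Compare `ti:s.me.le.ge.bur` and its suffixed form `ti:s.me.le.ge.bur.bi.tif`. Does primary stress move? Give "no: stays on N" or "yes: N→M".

Base `ti:s.me.le.ge.bur` (5 syllables):
  The final syllable (5, bur) is extrametrical; the stress domain is syllables 1–4.
  Weights: 1 ti:s H, 2 me L, 3 le L, 4 ge L.
  Heavy syllables in the domain: 1. The rightmost is syllable 1 (ti:s).
  → primary stress on syllable 1.
Suffixed `ti:s.me.le.ge.bur.bi.tif` (7 syllables):
  The final syllable (7, tif) is extrametrical; the stress domain is syllables 1–6.
  Weights: 1 ti:s H, 2 me L, 3 le L, 4 ge L, 5 bur L, 6 bi L.
  Heavy syllables in the domain: 1. The rightmost is syllable 1 (ti:s).
  → primary stress on syllable 1.

no: stays on 1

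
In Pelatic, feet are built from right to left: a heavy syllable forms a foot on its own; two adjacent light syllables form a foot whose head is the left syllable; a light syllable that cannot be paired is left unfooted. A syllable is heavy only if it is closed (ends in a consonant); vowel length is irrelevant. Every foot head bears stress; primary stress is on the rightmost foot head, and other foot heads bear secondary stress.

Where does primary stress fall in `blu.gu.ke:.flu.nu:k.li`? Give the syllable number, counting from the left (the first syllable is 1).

Weights: 1 blu L, 2 gu L, 3 ke: L, 4 flu L, 5 nu:k H, 6 li L.
Parse right to left (heavy = foot alone; LL = one foot; stranded L unfooted): (ˈblu.gu) (ˈke:.flu) (ˈnu:k) li.
Foot heads: 1, 3, 5.
Primary stress on the rightmost head = syllable 5.
Primary stress: syllable 5 → blu.gu.ke:.flu.ˈnu:k.li.

5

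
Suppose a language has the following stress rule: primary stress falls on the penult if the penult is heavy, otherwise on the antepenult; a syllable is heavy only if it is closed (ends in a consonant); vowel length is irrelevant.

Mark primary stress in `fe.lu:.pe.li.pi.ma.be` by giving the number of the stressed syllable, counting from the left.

Weights: 5 pi L, 6 ma L, 7 be L.
The penult (syllable 6, ma) is light, so stress falls on the antepenult (syllable 5, pi).
Primary stress: syllable 5 → fe.lu:.pe.li.ˈpi.ma.be.

5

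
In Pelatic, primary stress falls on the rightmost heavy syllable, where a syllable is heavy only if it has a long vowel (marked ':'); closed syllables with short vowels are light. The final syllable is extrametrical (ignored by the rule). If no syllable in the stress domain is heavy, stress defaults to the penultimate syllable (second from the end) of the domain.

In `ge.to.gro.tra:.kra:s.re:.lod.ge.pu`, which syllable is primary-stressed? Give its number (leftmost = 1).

The final syllable (9, pu) is extrametrical; the stress domain is syllables 1–8.
Weights: 1 ge L, 2 to L, 3 gro L, 4 tra: H, 5 kra:s H, 6 re: H, 7 lod L, 8 ge L.
Heavy syllables in the domain: 4, 5, 6. The rightmost is syllable 6 (re:).
Primary stress: syllable 6 → ge.to.gro.tra:.kra:s.ˈre:.lod.ge.pu.

6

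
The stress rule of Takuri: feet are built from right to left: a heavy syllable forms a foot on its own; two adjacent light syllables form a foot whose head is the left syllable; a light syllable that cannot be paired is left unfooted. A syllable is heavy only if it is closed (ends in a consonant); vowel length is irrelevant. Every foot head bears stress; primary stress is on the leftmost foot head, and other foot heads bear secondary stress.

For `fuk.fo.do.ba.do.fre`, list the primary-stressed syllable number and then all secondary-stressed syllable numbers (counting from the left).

Weights: 1 fuk H, 2 fo L, 3 do L, 4 ba L, 5 do L, 6 fre L.
Parse right to left (heavy = foot alone; LL = one foot; stranded L unfooted): (ˈfuk) fo (ˈdo.ba) (ˈdo.fre).
Foot heads: 1, 3, 5.
Primary stress on the leftmost head = syllable 1.
Secondary stress on 3, 5: ˈfuk.fo.ˌdo.ba.ˌdo.fre.

primary 1, secondary 3, 5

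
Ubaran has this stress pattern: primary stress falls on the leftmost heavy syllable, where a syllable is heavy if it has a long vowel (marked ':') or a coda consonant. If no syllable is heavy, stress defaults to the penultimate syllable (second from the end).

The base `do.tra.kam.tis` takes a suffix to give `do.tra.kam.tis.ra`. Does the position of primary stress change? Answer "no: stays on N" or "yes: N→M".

Base `do.tra.kam.tis` (4 syllables):
  Weights: 1 do L, 2 tra L, 3 kam H, 4 tis H.
  Heavy syllables in the domain: 3, 4. The leftmost is syllable 3 (kam).
  → primary stress on syllable 3.
Suffixed `do.tra.kam.tis.ra` (5 syllables):
  Weights: 1 do L, 2 tra L, 3 kam H, 4 tis H, 5 ra L.
  Heavy syllables in the domain: 3, 4. The leftmost is syllable 3 (kam).
  → primary stress on syllable 3.

no: stays on 3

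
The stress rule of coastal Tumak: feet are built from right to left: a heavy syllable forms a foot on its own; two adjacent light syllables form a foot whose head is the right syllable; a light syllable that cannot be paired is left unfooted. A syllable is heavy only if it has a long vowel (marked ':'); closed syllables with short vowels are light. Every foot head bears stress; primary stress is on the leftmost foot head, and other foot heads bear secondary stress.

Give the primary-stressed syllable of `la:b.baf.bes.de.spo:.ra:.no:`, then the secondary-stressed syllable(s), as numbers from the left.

Weights: 1 la:b H, 2 baf L, 3 bes L, 4 de L, 5 spo: H, 6 ra: H, 7 no: H.
Parse right to left (heavy = foot alone; LL = one foot; stranded L unfooted): (ˈla:b) baf (bes.ˈde) (ˈspo:) (ˈra:) (ˈno:).
Foot heads: 1, 4, 5, 6, 7.
Primary stress on the leftmost head = syllable 1.
Secondary stress on 4, 5, 6, 7: ˈla:b.baf.bes.ˌde.ˌspo:.ˌra:.ˌno:.

primary 1, secondary 4, 5, 6, 7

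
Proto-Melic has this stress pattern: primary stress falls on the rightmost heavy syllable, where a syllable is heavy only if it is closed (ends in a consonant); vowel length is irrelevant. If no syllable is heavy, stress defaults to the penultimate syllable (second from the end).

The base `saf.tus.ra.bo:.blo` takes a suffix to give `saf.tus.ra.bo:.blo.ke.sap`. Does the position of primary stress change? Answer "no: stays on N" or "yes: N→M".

Base `saf.tus.ra.bo:.blo` (5 syllables):
  Weights: 1 saf H, 2 tus H, 3 ra L, 4 bo: L, 5 blo L.
  Heavy syllables in the domain: 1, 2. The rightmost is syllable 2 (tus).
  → primary stress on syllable 2.
Suffixed `saf.tus.ra.bo:.blo.ke.sap` (7 syllables):
  Weights: 1 saf H, 2 tus H, 3 ra L, 4 bo: L, 5 blo L, 6 ke L, 7 sap H.
  Heavy syllables in the domain: 1, 2, 7. The rightmost is syllable 7 (sap).
  → primary stress on syllable 7.

yes: 2→7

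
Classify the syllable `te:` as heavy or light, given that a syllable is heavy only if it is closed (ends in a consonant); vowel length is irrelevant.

light

`te:`: long vowel, open (no coda). Open (no coda) → light.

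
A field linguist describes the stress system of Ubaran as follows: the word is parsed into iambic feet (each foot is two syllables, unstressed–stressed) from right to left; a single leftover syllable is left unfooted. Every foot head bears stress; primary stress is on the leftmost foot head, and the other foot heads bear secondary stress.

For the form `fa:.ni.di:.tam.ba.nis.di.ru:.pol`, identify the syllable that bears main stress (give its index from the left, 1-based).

Parse right to left into iambic (σˈσ) feet: fa: (ni.ˈdi:) (tam.ˈba) (nis.ˈdi) (ru:.ˈpol). Syllable 1 is left unfooted.
Foot heads (stressed positions): 3, 5, 7, 9.
End Rule Leftmost: primary stress on the leftmost head = syllable 3.
Primary stress: syllable 3 → fa:.ni.ˈdi:.tam.ba.nis.di.ru:.pol.

3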